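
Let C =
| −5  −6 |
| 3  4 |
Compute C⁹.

tr C = −1 and det C = −2, so the characteristic polynomial is λ² − (−1)λ + (−2) with roots −2 and 1.
Eigenvectors give P = [[2, −1], [−1, 1]] with P⁻¹ = [[1, 1], [1, 2]], and C = P·diag(−2, 1)·P⁻¹.
Then C⁹ = P·diag(−512, 1)·P⁻¹ = [[−1024, −1], [512, 1]] · [[1, 1], [1, 2]] = [[−1025, −1026], [513, 514]].

[[−1025, −1026], [513, 514]]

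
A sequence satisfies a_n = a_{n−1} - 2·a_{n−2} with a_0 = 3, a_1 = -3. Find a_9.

69

With companion matrix M = [[1, -2], [1, 0]], [a_n, a_{n−1}]ᵀ = M·[a_{n−1}, a_{n−2}]ᵀ, so [a_9, a_8]ᵀ = M⁸·[a_1, a_0]ᵀ.
M⁸ = [[-17, 6], [-3, -14]], giving [a_9, a_8]ᵀ = [[69], [-33]].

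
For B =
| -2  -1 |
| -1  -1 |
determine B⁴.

[[34, 21], [21, 13]]

B² = [[5, 3], [3, 2]]
B³ = [[-13, -8], [-8, -5]]
B⁴ = [[34, 21], [21, 13]]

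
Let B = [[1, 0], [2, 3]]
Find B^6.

[[1, 0], [728, 729]]

tr B = 4 and det B = 3, so the characteristic polynomial is λ² − (4)λ + (3) with roots 3 and 1.
Eigenvectors give P = [[0, 1], [-1, -1]] with P⁻¹ = [[-1, -1], [1, 0]], and B = P·diag(3, 1)·P⁻¹.
Then B^6 = P·diag(729, 1)·P⁻¹ = [[0, 1], [-729, -1]] · [[-1, -1], [1, 0]] = [[1, 0], [728, 729]].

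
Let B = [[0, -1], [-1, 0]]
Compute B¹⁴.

B² = I (check: tr B = 0 and det B = -1), so B¹⁴ = I since 14 is even.

[[1, 0], [0, 1]]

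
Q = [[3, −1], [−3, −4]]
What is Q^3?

Q^2 = [[12, 1], [3, 19]]
Q^3 = [[33, −16], [−48, −79]]

[[33, −16], [−48, −79]]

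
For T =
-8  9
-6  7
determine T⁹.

[[-1538, 1539], [-1026, 1027]]

tr T = -1 and det T = -2, so the characteristic polynomial is λ² − (-1)λ + (-2) with roots 1 and -2.
Eigenvectors give P = [[1, 3], [1, 2]] with P⁻¹ = [[-2, 3], [1, -1]], and T = P·diag(1, -2)·P⁻¹.
Then T⁹ = P·diag(1, -512)·P⁻¹ = [[1, -1536], [1, -1024]] · [[-2, 3], [1, -1]] = [[-1538, 1539], [-1026, 1027]].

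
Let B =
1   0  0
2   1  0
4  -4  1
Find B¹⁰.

[[1, 0, 0], [20, 1, 0], [-320, -40, 1]]

B = I + N where N = [[0, 0, 0], [2, 0, 0], [4, -4, 0]] is strictly lower-triangular, so N³ = 0.
(I + N)¹⁰ = I + 10·N + 45·N² = [[1, 0, 0], [20, 1, 0], [-320, -40, 1]].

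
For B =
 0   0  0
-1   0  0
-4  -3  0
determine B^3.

B is strictly triangular, hence nilpotent: B^3 = 0, so B^3 = 0.

[[0, 0, 0], [0, 0, 0], [0, 0, 0]]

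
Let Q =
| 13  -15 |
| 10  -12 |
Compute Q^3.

[[97, -105], [70, -78]]

tr Q = 1 and det Q = -6, so the characteristic polynomial is λ² − (1)λ + (-6) with roots 3 and -2.
Eigenvectors give P = [[3, 1], [2, 1]] with P⁻¹ = [[1, -1], [-2, 3]], and Q = P·diag(3, -2)·P⁻¹.
Then Q^3 = P·diag(27, -8)·P⁻¹ = [[81, -8], [54, -8]] · [[1, -1], [-2, 3]] = [[97, -105], [70, -78]].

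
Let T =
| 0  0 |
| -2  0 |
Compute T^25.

[[0, 0], [0, 0]]

T is strictly triangular, hence nilpotent: T^2 = 0, so T^25 = 0.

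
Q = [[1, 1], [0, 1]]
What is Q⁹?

[[1, 9], [0, 1]]

Q = I + N where N = [[0, 1], [0, 0]] is strictly upper-triangular, so N² = 0.
(I + N)⁹ = I + 9·N = [[1, 9], [0, 1]].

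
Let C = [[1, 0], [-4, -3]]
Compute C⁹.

tr C = -2 and det C = -3, so the characteristic polynomial is λ² − (-2)λ + (-3) with roots -3 and 1.
Eigenvectors give P = [[0, 1], [-1, -1]] with P⁻¹ = [[-1, -1], [1, 0]], and C = P·diag(-3, 1)·P⁻¹.
Then C⁹ = P·diag(-19683, 1)·P⁻¹ = [[0, 1], [19683, -1]] · [[-1, -1], [1, 0]] = [[1, 0], [-19684, -19683]].

[[1, 0], [-19684, -19683]]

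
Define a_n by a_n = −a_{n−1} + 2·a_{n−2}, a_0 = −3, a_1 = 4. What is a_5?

With companion matrix Q = [[−1, 2], [1, 0]], [a_n, a_{n−1}]ᵀ = Q·[a_{n−1}, a_{n−2}]ᵀ, so [a_5, a_4]ᵀ = Q⁴·[a_1, a_0]ᵀ.
Q⁴ = [[11, −10], [−5, 6]], giving [a_5, a_4]ᵀ = [[74], [−38]].

74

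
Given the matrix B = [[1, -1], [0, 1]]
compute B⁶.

[[1, -6], [0, 1]]

B = I + N where N = [[0, -1], [0, 0]] is strictly upper-triangular, so N² = 0.
(I + N)⁶ = I + 6·N = [[1, -6], [0, 1]].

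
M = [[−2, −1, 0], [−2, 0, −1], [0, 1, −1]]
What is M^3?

[[−16, −5, −3], [−10, −3, −2], [6, 2, 1]]

M^2 = [[6, 2, 1], [4, 1, 1], [−2, −1, 0]]
M^3 = [[−16, −5, −3], [−10, −3, −2], [6, 2, 1]]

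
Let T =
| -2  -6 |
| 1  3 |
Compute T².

[[-2, -6], [1, 3]]

T² = T (a projection; rank 1, trace 1), so T² = T.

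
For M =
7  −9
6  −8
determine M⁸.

[[−509, 765], [−510, 766]]

tr M = −1 and det M = −2, so the characteristic polynomial is λ² − (−1)λ + (−2) with roots −2 and 1.
Eigenvectors give P = [[1, 3], [1, 2]] with P⁻¹ = [[−2, 3], [1, −1]], and M = P·diag(−2, 1)·P⁻¹.
Then M⁸ = P·diag(256, 1)·P⁻¹ = [[256, 3], [256, 2]] · [[−2, 3], [1, −1]] = [[−509, 765], [−510, 766]].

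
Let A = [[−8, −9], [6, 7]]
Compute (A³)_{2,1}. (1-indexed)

18

tr A = −1 and det A = −2, so the characteristic polynomial is λ² − (−1)λ + (−2) with roots 1 and −2.
Eigenvectors give P = [[−1, 3], [1, −2]] with P⁻¹ = [[2, 3], [1, 1]], and A = P·diag(1, −2)·P⁻¹.
Then A³ = P·diag(1, −8)·P⁻¹ = [[−1, −24], [1, 16]] · [[2, 3], [1, 1]] = [[−26, −27], [18, 19]].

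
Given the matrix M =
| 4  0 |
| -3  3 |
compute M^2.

[[16, 0], [-21, 9]]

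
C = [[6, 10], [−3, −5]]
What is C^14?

C² = C (a projection; rank 1, trace 1), so C^14 = C.

[[6, 10], [−3, −5]]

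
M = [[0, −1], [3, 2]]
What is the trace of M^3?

−10

M^2 = [[−3, −2], [6, 1]]
M^3 = [[−6, −1], [3, −4]]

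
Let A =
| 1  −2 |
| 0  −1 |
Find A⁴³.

A² = I (check: tr A = 0 and det A = −1), so A⁴³ = A since 43 is odd.

[[1, −2], [0, −1]]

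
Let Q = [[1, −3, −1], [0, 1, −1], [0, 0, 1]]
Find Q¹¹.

[[1, −33, 154], [0, 1, −11], [0, 0, 1]]

Q = I + N where N = [[0, −3, −1], [0, 0, −1], [0, 0, 0]] is strictly upper-triangular, so N³ = 0.
(I + N)¹¹ = I + 11·N + 55·N² = [[1, −33, 154], [0, 1, −11], [0, 0, 1]].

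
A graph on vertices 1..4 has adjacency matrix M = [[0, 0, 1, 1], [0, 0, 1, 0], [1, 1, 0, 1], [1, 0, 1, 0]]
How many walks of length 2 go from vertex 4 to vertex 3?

1

The number of length-2 walks from vertex 4 to vertex 3 is entry (4,3) of M^2, where M is the adjacency matrix.
M^2 = [[2, 1, 1, 1], [1, 1, 0, 1], [1, 0, 3, 1], [1, 1, 1, 2]]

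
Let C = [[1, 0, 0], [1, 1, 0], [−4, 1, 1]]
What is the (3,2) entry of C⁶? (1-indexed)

6

C = I + N where N = [[0, 0, 0], [1, 0, 0], [−4, 1, 0]] is strictly lower-triangular, so N³ = 0.
(I + N)⁶ = I + 6·N + 15·N² = [[1, 0, 0], [6, 1, 0], [−9, 6, 1]].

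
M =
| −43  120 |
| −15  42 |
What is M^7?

tr M = −1 and det M = −6, so the characteristic polynomial is λ² − (−1)λ + (−6) with roots 2 and −3.
Eigenvectors give P = [[8, 3], [3, 1]] with P⁻¹ = [[−1, 3], [3, −8]], and M = P·diag(2, −3)·P⁻¹.
Then M^7 = P·diag(128, −2187)·P⁻¹ = [[1024, −6561], [384, −2187]] · [[−1, 3], [3, −8]] = [[−20707, 55560], [−6945, 18648]].

[[−20707, 55560], [−6945, 18648]]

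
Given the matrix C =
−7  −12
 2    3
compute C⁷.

[[−6559, −13116], [2186, 4371]]

tr C = −4 and det C = 3, so the characteristic polynomial is λ² − (−4)λ + (3) with roots −3 and −1.
Eigenvectors give P = [[3, −2], [−1, 1]] with P⁻¹ = [[1, 2], [1, 3]], and C = P·diag(−3, −1)·P⁻¹.
Then C⁷ = P·diag(−2187, −1)·P⁻¹ = [[−6561, 2], [2187, −1]] · [[1, 2], [1, 3]] = [[−6559, −13116], [2186, 4371]].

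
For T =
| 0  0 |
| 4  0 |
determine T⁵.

[[0, 0], [0, 0]]

T is strictly triangular, hence nilpotent: T² = 0, so T⁵ = 0.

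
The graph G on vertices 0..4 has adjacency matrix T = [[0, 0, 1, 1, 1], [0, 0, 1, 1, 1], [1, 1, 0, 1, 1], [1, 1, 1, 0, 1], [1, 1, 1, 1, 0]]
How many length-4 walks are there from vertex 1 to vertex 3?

32

The number of length-4 walks from vertex 1 to vertex 3 is entry (1,3) of T^4, where T is the adjacency matrix.
T^2 = [[3, 3, 2, 2, 2], [3, 3, 2, 2, 2], [2, 2, 4, 3, 3], [2, 2, 3, 4, 3], [2, 2, 3, 3, 4]]
T^3 = [[6, 6, 10, 10, 10], [6, 6, 10, 10, 10], [10, 10, 10, 11, 11], [10, 10, 11, 10, 11], [10, 10, 11, 11, 10]]
T^4 = [[30, 30, 32, 32, 32], [30, 30, 32, 32, 32], [32, 32, 42, 41, 41], [32, 32, 41, 42, 41], [32, 32, 41, 41, 42]]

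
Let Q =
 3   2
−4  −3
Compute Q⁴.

[[1, 0], [0, 1]]

Q² = I (check: tr Q = 0 and det Q = −1), so Q⁴ = I since 4 is even.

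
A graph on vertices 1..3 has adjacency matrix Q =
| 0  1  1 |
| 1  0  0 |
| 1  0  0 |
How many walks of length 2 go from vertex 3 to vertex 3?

The number of length-2 walks from vertex 3 to vertex 3 is entry (3,3) of Q², where Q is the adjacency matrix.
Q² = [[2, 0, 0], [0, 1, 1], [0, 1, 1]]

1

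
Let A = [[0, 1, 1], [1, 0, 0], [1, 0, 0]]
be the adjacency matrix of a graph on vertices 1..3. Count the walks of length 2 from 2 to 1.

The number of length-2 walks from vertex 2 to vertex 1 is entry (2,1) of A^2, where A is the adjacency matrix.
A^2 = [[2, 0, 0], [0, 1, 1], [0, 1, 1]]

0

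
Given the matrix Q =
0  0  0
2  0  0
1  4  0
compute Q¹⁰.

Q is strictly triangular, hence nilpotent: Q³ = 0, so Q¹⁰ = 0.

[[0, 0, 0], [0, 0, 0], [0, 0, 0]]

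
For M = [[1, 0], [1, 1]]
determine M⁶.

[[1, 0], [6, 1]]

M = I + N where N = [[0, 0], [1, 0]] is strictly lower-triangular, so N² = 0.
(I + N)⁶ = I + 6·N = [[1, 0], [6, 1]].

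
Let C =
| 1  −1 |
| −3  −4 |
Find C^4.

C^2 = [[4, 3], [9, 19]]
C^3 = [[−5, −16], [−48, −85]]
C^4 = [[43, 69], [207, 388]]

[[43, 69], [207, 388]]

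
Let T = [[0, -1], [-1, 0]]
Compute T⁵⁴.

T² = I (check: tr T = 0 and det T = -1), so T⁵⁴ = I since 54 is even.

[[1, 0], [0, 1]]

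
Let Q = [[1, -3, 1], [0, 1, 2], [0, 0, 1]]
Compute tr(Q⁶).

Q = I + N where N = [[0, -3, 1], [0, 0, 2], [0, 0, 0]] is strictly upper-triangular, so N³ = 0.
(I + N)⁶ = I + 6·N + 15·N² = [[1, -18, -84], [0, 1, 12], [0, 0, 1]].

3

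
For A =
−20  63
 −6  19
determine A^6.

[[442, −1323], [126, −377]]

tr A = −1 and det A = −2, so the characteristic polynomial is λ² − (−1)λ + (−2) with roots −2 and 1.
Eigenvectors give P = [[7, 3], [2, 1]] with P⁻¹ = [[1, −3], [−2, 7]], and A = P·diag(−2, 1)·P⁻¹.
Then A^6 = P·diag(64, 1)·P⁻¹ = [[448, 3], [128, 1]] · [[1, −3], [−2, 7]] = [[442, −1323], [126, −377]].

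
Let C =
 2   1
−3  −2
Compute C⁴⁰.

[[1, 0], [0, 1]]

C² = I (check: tr C = 0 and det C = −1), so C⁴⁰ = I since 40 is even.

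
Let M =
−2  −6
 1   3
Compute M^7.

[[−2, −6], [1, 3]]

M² = M (a projection; rank 1, trace 1), so M^7 = M.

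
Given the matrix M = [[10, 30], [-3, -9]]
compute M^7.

M² = M (a projection; rank 1, trace 1), so M^7 = M.

[[10, 30], [-3, -9]]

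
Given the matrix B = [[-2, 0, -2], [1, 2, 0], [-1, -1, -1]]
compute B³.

B² = [[6, 2, 6], [0, 4, -2], [2, -1, 3]]
B³ = [[-16, -2, -18], [6, 10, 2], [-8, -5, -7]]

[[-16, -2, -18], [6, 10, 2], [-8, -5, -7]]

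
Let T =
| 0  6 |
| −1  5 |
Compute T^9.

[[−37830, 115026], [−19171, 58025]]

tr T = 5 and det T = 6, so the characteristic polynomial is λ² − (5)λ + (6) with roots 2 and 3.
Eigenvectors give P = [[3, 2], [1, 1]] with P⁻¹ = [[1, −2], [−1, 3]], and T = P·diag(2, 3)·P⁻¹.
Then T^9 = P·diag(512, 19683)·P⁻¹ = [[1536, 39366], [512, 19683]] · [[1, −2], [−1, 3]] = [[−37830, 115026], [−19171, 58025]].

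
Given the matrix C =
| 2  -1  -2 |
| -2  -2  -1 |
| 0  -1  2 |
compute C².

[[6, 2, -7], [0, 7, 4], [2, 0, 5]]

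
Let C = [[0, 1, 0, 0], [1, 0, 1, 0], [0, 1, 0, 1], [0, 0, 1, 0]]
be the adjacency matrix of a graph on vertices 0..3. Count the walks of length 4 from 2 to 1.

0

The number of length-4 walks from vertex 2 to vertex 1 is entry (2,1) of C⁴, where C is the adjacency matrix.
C² = [[1, 0, 1, 0], [0, 2, 0, 1], [1, 0, 2, 0], [0, 1, 0, 1]]
C³ = [[0, 2, 0, 1], [2, 0, 3, 0], [0, 3, 0, 2], [1, 0, 2, 0]]
C⁴ = [[2, 0, 3, 0], [0, 5, 0, 3], [3, 0, 5, 0], [0, 3, 0, 2]]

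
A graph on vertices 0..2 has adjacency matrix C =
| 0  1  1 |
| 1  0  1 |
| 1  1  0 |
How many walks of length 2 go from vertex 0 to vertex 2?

1

The number of length-2 walks from vertex 0 to vertex 2 is entry (0,2) of C^2, where C is the adjacency matrix.
C^2 = [[2, 1, 1], [1, 2, 1], [1, 1, 2]]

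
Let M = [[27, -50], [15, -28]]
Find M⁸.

[[-31269, 63050], [-18915, 38086]]

tr M = -1 and det M = -6, so the characteristic polynomial is λ² − (-1)λ + (-6) with roots -3 and 2.
Eigenvectors give P = [[-5, 2], [-3, 1]] with P⁻¹ = [[1, -2], [3, -5]], and M = P·diag(-3, 2)·P⁻¹.
Then M⁸ = P·diag(6561, 256)·P⁻¹ = [[-32805, 512], [-19683, 256]] · [[1, -2], [3, -5]] = [[-31269, 63050], [-18915, 38086]].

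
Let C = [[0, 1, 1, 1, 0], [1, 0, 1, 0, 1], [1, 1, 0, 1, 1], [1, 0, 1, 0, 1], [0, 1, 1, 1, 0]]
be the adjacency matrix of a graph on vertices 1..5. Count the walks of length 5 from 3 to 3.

The number of length-5 walks from vertex 3 to vertex 3 is entry (3,3) of C⁵, where C is the adjacency matrix.
C² = [[3, 1, 2, 1, 3], [1, 3, 2, 3, 1], [2, 2, 4, 2, 2], [1, 3, 2, 3, 1], [3, 1, 2, 1, 3]]
C³ = [[4, 8, 8, 8, 4], [8, 4, 8, 4, 8], [8, 8, 8, 8, 8], [8, 4, 8, 4, 8], [4, 8, 8, 8, 4]]
C⁴ = [[24, 16, 24, 16, 24], [16, 24, 24, 24, 16], [24, 24, 32, 24, 24], [16, 24, 24, 24, 16], [24, 16, 24, 16, 24]]
C⁵ = [[56, 72, 80, 72, 56], [72, 56, 80, 56, 72], [80, 80, 96, 80, 80], [72, 56, 80, 56, 72], [56, 72, 80, 72, 56]]

96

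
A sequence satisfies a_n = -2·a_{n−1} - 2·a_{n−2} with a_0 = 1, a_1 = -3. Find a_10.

64

With companion matrix B = [[-2, -2], [1, 0]], [a_n, a_{n−1}]ᵀ = B·[a_{n−1}, a_{n−2}]ᵀ, so [a_10, a_9]ᵀ = B^9·[a_1, a_0]ᵀ.
B^9 = [[-32, -32], [16, 0]], giving [a_10, a_9]ᵀ = [[64], [-48]].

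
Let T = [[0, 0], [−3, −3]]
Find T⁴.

[[0, 0], [81, 81]]

T² = [[0, 0], [9, 9]]
T³ = [[0, 0], [−27, −27]]
T⁴ = [[0, 0], [81, 81]]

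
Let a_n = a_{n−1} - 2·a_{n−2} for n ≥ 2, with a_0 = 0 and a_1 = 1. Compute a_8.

-3

With companion matrix B = [[1, -2], [1, 0]], [a_n, a_{n−1}]ᵀ = B·[a_{n−1}, a_{n−2}]ᵀ, so [a_8, a_7]ᵀ = B⁷·[a_1, a_0]ᵀ.
B⁷ = [[-3, -14], [7, -10]], giving [a_8, a_7]ᵀ = [[-3], [7]].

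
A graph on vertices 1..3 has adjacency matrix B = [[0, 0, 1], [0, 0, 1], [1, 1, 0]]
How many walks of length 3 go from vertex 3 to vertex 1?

The number of length-3 walks from vertex 3 to vertex 1 is entry (3,1) of B^3, where B is the adjacency matrix.
B^2 = [[1, 1, 0], [1, 1, 0], [0, 0, 2]]
B^3 = [[0, 0, 2], [0, 0, 2], [2, 2, 0]]

2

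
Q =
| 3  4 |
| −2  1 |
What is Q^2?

[[1, 16], [−8, −7]]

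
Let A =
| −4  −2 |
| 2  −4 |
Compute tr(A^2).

24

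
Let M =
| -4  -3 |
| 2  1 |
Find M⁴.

tr M = -3 and det M = 2, so the characteristic polynomial is λ² − (-3)λ + (2) with roots -2 and -1.
Eigenvectors give P = [[3, -1], [-2, 1]] with P⁻¹ = [[1, 1], [2, 3]], and M = P·diag(-2, -1)·P⁻¹.
Then M⁴ = P·diag(16, 1)·P⁻¹ = [[48, -1], [-32, 1]] · [[1, 1], [2, 3]] = [[46, 45], [-30, -29]].

[[46, 45], [-30, -29]]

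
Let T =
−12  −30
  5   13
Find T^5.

[[−582, −1650], [275, 793]]

tr T = 1 and det T = −6, so the characteristic polynomial is λ² − (1)λ + (−6) with roots −2 and 3.
Eigenvectors give P = [[3, −2], [−1, 1]] with P⁻¹ = [[1, 2], [1, 3]], and T = P·diag(−2, 3)·P⁻¹.
Then T^5 = P·diag(−32, 243)·P⁻¹ = [[−96, −486], [32, 243]] · [[1, 2], [1, 3]] = [[−582, −1650], [275, 793]].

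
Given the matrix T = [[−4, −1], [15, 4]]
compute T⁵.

[[−4, −1], [15, 4]]

T² = I (check: tr T = 0 and det T = −1), so T⁵ = T since 5 is odd.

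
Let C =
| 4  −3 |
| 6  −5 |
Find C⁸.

[[−254, 255], [−510, 511]]

tr C = −1 and det C = −2, so the characteristic polynomial is λ² − (−1)λ + (−2) with roots −2 and 1.
Eigenvectors give P = [[−1, 1], [−2, 1]] with P⁻¹ = [[1, −1], [2, −1]], and C = P·diag(−2, 1)·P⁻¹.
Then C⁸ = P·diag(256, 1)·P⁻¹ = [[−256, 1], [−512, 1]] · [[1, −1], [2, −1]] = [[−254, 255], [−510, 511]].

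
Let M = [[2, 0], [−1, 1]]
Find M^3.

tr M = 3 and det M = 2, so the characteristic polynomial is λ² − (3)λ + (2) with roots 1 and 2.
Eigenvectors give P = [[0, −1], [1, 1]] with P⁻¹ = [[1, 1], [−1, 0]], and M = P·diag(1, 2)·P⁻¹.
Then M^3 = P·diag(1, 8)·P⁻¹ = [[0, −8], [1, 8]] · [[1, 1], [−1, 0]] = [[8, 0], [−7, 1]].

[[8, 0], [−7, 1]]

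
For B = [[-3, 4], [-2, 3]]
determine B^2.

[[1, 0], [0, 1]]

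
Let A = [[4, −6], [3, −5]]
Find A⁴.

[[−14, 30], [−15, 31]]

tr A = −1 and det A = −2, so the characteristic polynomial is λ² − (−1)λ + (−2) with roots 1 and −2.
Eigenvectors give P = [[2, −1], [1, −1]] with P⁻¹ = [[1, −1], [1, −2]], and A = P·diag(1, −2)·P⁻¹.
Then A⁴ = P·diag(1, 16)·P⁻¹ = [[2, −16], [1, −16]] · [[1, −1], [1, −2]] = [[−14, 30], [−15, 31]].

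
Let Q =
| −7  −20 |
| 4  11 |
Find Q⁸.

tr Q = 4 and det Q = 3, so the characteristic polynomial is λ² − (4)λ + (3) with roots 1 and 3.
Eigenvectors give P = [[5, −2], [−2, 1]] with P⁻¹ = [[1, 2], [2, 5]], and Q = P·diag(1, 3)·P⁻¹.
Then Q⁸ = P·diag(1, 6561)·P⁻¹ = [[5, −13122], [−2, 6561]] · [[1, 2], [2, 5]] = [[−26239, −65600], [13120, 32801]].

[[−26239, −65600], [13120, 32801]]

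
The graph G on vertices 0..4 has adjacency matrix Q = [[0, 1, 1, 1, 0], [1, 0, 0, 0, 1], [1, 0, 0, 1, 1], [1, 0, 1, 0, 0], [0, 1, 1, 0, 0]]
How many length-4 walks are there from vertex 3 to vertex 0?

The number of length-4 walks from vertex 3 to vertex 0 is entry (3,0) of Q⁴, where Q is the adjacency matrix.
Q² = [[3, 0, 1, 1, 2], [0, 2, 2, 1, 0], [1, 2, 3, 1, 0], [1, 1, 1, 2, 1], [2, 0, 0, 1, 2]]
Q³ = [[2, 5, 6, 4, 1], [5, 0, 1, 2, 4], [6, 1, 2, 4, 5], [4, 2, 4, 2, 2], [1, 4, 5, 2, 0]]
Q⁴ = [[15, 3, 7, 8, 11], [3, 9, 11, 6, 1], [7, 11, 15, 8, 3], [8, 6, 8, 8, 6], [11, 1, 3, 6, 9]]

8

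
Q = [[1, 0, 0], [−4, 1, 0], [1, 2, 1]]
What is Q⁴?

Q = I + N where N = [[0, 0, 0], [−4, 0, 0], [1, 2, 0]] is strictly lower-triangular, so N³ = 0.
(I + N)⁴ = I + 4·N + 6·N² = [[1, 0, 0], [−16, 1, 0], [−44, 8, 1]].

[[1, 0, 0], [−16, 1, 0], [−44, 8, 1]]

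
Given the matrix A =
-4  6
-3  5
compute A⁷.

[[-130, 258], [-129, 257]]

tr A = 1 and det A = -2, so the characteristic polynomial is λ² − (1)λ + (-2) with roots -1 and 2.
Eigenvectors give P = [[2, -1], [1, -1]] with P⁻¹ = [[1, -1], [1, -2]], and A = P·diag(-1, 2)·P⁻¹.
Then A⁷ = P·diag(-1, 128)·P⁻¹ = [[-2, -128], [-1, -128]] · [[1, -1], [1, -2]] = [[-130, 258], [-129, 257]].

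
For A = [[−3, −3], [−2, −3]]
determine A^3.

[[−81, −99], [−66, −81]]

A^2 = [[15, 18], [12, 15]]
A^3 = [[−81, −99], [−66, −81]]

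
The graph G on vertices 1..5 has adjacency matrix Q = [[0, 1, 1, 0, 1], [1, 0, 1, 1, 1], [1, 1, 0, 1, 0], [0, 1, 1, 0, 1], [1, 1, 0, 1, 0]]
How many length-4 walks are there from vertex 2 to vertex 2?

The number of length-4 walks from vertex 2 to vertex 2 is entry (2,2) of Q⁴, where Q is the adjacency matrix.
Q² = [[3, 2, 1, 3, 1], [2, 4, 2, 2, 2], [1, 2, 3, 1, 3], [3, 2, 1, 3, 1], [1, 2, 3, 1, 3]]
Q³ = [[4, 8, 8, 4, 8], [8, 8, 8, 8, 8], [8, 8, 4, 8, 4], [4, 8, 8, 4, 8], [8, 8, 4, 8, 4]]
Q⁴ = [[24, 24, 16, 24, 16], [24, 32, 24, 24, 24], [16, 24, 24, 16, 24], [24, 24, 16, 24, 16], [16, 24, 24, 16, 24]]

32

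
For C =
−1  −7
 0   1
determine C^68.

C² = I (check: tr C = 0 and det C = −1), so C^68 = I since 68 is even.

[[1, 0], [0, 1]]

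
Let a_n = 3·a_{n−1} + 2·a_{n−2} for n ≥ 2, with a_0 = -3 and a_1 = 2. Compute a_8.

1980

With companion matrix T = [[3, 2], [1, 0]], [a_n, a_{n−1}]ᵀ = T·[a_{n−1}, a_{n−2}]ᵀ, so [a_8, a_7]ᵀ = T⁷·[a_1, a_0]ᵀ.
T⁷ = [[6279, 3526], [1763, 990]], giving [a_8, a_7]ᵀ = [[1980], [556]].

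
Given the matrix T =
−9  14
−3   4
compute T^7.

tr T = −5 and det T = 6, so the characteristic polynomial is λ² − (−5)λ + (6) with roots −2 and −3.
Eigenvectors give P = [[2, 7], [1, 3]] with P⁻¹ = [[−3, 7], [1, −2]], and T = P·diag(−2, −3)·P⁻¹.
Then T^7 = P·diag(−128, −2187)·P⁻¹ = [[−256, −15309], [−128, −6561]] · [[−3, 7], [1, −2]] = [[−14541, 28826], [−6177, 12226]].

[[−14541, 28826], [−6177, 12226]]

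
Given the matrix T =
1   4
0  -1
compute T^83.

T² = I (check: tr T = 0 and det T = -1), so T^83 = T since 83 is odd.

[[1, 4], [0, -1]]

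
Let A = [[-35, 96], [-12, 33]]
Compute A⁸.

tr A = -2 and det A = -3, so the characteristic polynomial is λ² − (-2)λ + (-3) with roots -3 and 1.
Eigenvectors give P = [[3, -8], [1, -3]] with P⁻¹ = [[3, -8], [1, -3]], and A = P·diag(-3, 1)·P⁻¹.
Then A⁸ = P·diag(6561, 1)·P⁻¹ = [[19683, -8], [6561, -3]] · [[3, -8], [1, -3]] = [[59041, -157440], [19680, -52479]].

[[59041, -157440], [19680, -52479]]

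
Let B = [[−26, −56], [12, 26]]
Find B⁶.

[[64, 0], [0, 64]]

tr B = 0 and det B = −4, so the characteristic polynomial is λ² − (0)λ + (−4) with roots 2 and −2.
Eigenvectors give P = [[2, 7], [−1, −3]] with P⁻¹ = [[−3, −7], [1, 2]], and B = P·diag(2, −2)·P⁻¹.
Then B⁶ = P·diag(64, 64)·P⁻¹ = [[128, 448], [−64, −192]] · [[−3, −7], [1, 2]] = [[64, 0], [0, 64]].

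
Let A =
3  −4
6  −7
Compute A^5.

tr A = −4 and det A = 3, so the characteristic polynomial is λ² − (−4)λ + (3) with roots −3 and −1.
Eigenvectors give P = [[2, −1], [3, −1]] with P⁻¹ = [[−1, 1], [−3, 2]], and A = P·diag(−3, −1)·P⁻¹.
Then A^5 = P·diag(−243, −1)·P⁻¹ = [[−486, 1], [−729, 1]] · [[−1, 1], [−3, 2]] = [[483, −484], [726, −727]].

[[483, −484], [726, −727]]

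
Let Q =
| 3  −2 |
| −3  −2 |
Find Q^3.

Q^2 = [[15, −2], [−3, 10]]
Q^3 = [[51, −26], [−39, −14]]

[[51, −26], [−39, −14]]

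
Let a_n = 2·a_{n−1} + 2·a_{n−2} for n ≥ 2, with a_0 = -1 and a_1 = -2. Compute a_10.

With companion matrix C = [[2, 2], [1, 0]], [a_n, a_{n−1}]ᵀ = C·[a_{n−1}, a_{n−2}]ᵀ, so [a_10, a_9]ᵀ = C^9·[a_1, a_0]ᵀ.
C^9 = [[6688, 4896], [2448, 1792]], giving [a_10, a_9]ᵀ = [[-18272], [-6688]].

-18272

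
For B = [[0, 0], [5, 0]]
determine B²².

[[0, 0], [0, 0]]

B is strictly triangular, hence nilpotent: B² = 0, so B²² = 0.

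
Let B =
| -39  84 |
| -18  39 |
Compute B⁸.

tr B = 0 and det B = -9, so the characteristic polynomial is λ² − (0)λ + (-9) with roots -3 and 3.
Eigenvectors give P = [[7, 2], [3, 1]] with P⁻¹ = [[1, -2], [-3, 7]], and B = P·diag(-3, 3)·P⁻¹.
Then B⁸ = P·diag(6561, 6561)·P⁻¹ = [[45927, 13122], [19683, 6561]] · [[1, -2], [-3, 7]] = [[6561, 0], [0, 6561]].

[[6561, 0], [0, 6561]]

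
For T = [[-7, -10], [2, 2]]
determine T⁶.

[[3389, 6650], [-1330, -2596]]

tr T = -5 and det T = 6, so the characteristic polynomial is λ² − (-5)λ + (6) with roots -2 and -3.
Eigenvectors give P = [[2, 5], [-1, -2]] with P⁻¹ = [[-2, -5], [1, 2]], and T = P·diag(-2, -3)·P⁻¹.
Then T⁶ = P·diag(64, 729)·P⁻¹ = [[128, 3645], [-64, -1458]] · [[-2, -5], [1, 2]] = [[3389, 6650], [-1330, -2596]].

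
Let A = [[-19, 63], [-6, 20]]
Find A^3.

[[-55, 189], [-18, 62]]

tr A = 1 and det A = -2, so the characteristic polynomial is λ² − (1)λ + (-2) with roots -1 and 2.
Eigenvectors give P = [[7, 3], [2, 1]] with P⁻¹ = [[1, -3], [-2, 7]], and A = P·diag(-1, 2)·P⁻¹.
Then A^3 = P·diag(-1, 8)·P⁻¹ = [[-7, 24], [-2, 8]] · [[1, -3], [-2, 7]] = [[-55, 189], [-18, 62]].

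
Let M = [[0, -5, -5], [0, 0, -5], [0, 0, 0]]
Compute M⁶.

M is strictly triangular, hence nilpotent: M³ = 0, so M⁶ = 0.

[[0, 0, 0], [0, 0, 0], [0, 0, 0]]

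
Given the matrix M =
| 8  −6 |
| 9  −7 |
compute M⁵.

[[98, −66], [99, −67]]

tr M = 1 and det M = −2, so the characteristic polynomial is λ² − (1)λ + (−2) with roots 2 and −1.
Eigenvectors give P = [[−1, −2], [−1, −3]] with P⁻¹ = [[−3, 2], [1, −1]], and M = P·diag(2, −1)·P⁻¹.
Then M⁵ = P·diag(32, −1)·P⁻¹ = [[−32, 2], [−32, 3]] · [[−3, 2], [1, −1]] = [[98, −66], [99, −67]].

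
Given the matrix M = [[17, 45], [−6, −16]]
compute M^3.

tr M = 1 and det M = −2, so the characteristic polynomial is λ² − (1)λ + (−2) with roots −1 and 2.
Eigenvectors give P = [[−5, −3], [2, 1]] with P⁻¹ = [[1, 3], [−2, −5]], and M = P·diag(−1, 2)·P⁻¹.
Then M^3 = P·diag(−1, 8)·P⁻¹ = [[5, −24], [−2, 8]] · [[1, 3], [−2, −5]] = [[53, 135], [−18, −46]].

[[53, 135], [−18, −46]]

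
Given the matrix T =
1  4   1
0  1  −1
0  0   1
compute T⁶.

T = I + N where N = [[0, 4, 1], [0, 0, −1], [0, 0, 0]] is strictly upper-triangular, so N³ = 0.
(I + N)⁶ = I + 6·N + 15·N² = [[1, 24, −54], [0, 1, −6], [0, 0, 1]].

[[1, 24, −54], [0, 1, −6], [0, 0, 1]]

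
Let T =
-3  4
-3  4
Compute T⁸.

[[-3, 4], [-3, 4]]

T² = T (a projection; rank 1, trace 1), so T⁸ = T.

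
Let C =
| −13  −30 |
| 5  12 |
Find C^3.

tr C = −1 and det C = −6, so the characteristic polynomial is λ² − (−1)λ + (−6) with roots 2 and −3.
Eigenvectors give P = [[−2, −3], [1, 1]] with P⁻¹ = [[1, 3], [−1, −2]], and C = P·diag(2, −3)·P⁻¹.
Then C^3 = P·diag(8, −27)·P⁻¹ = [[−16, 81], [8, −27]] · [[1, 3], [−1, −2]] = [[−97, −210], [35, 78]].

[[−97, −210], [35, 78]]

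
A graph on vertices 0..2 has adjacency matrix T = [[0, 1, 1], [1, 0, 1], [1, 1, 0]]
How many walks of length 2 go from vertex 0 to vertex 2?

The number of length-2 walks from vertex 0 to vertex 2 is entry (0,2) of T^2, where T is the adjacency matrix.
T^2 = [[2, 1, 1], [1, 2, 1], [1, 1, 2]]

1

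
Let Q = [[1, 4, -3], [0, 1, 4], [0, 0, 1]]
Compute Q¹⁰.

Q = I + N where N = [[0, 4, -3], [0, 0, 4], [0, 0, 0]] is strictly upper-triangular, so N³ = 0.
(I + N)¹⁰ = I + 10·N + 45·N² = [[1, 40, 690], [0, 1, 40], [0, 0, 1]].

[[1, 40, 690], [0, 1, 40], [0, 0, 1]]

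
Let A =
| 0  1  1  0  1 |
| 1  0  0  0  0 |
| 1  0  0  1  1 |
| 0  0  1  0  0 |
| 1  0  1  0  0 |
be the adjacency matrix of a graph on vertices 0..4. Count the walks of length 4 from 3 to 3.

3

The number of length-4 walks from vertex 3 to vertex 3 is entry (3,3) of A⁴, where A is the adjacency matrix.
A² = [[3, 0, 1, 1, 1], [0, 1, 1, 0, 1], [1, 1, 3, 0, 1], [1, 0, 0, 1, 1], [1, 1, 1, 1, 2]]
A³ = [[2, 3, 5, 1, 4], [3, 0, 1, 1, 1], [5, 1, 2, 3, 4], [1, 1, 3, 0, 1], [4, 1, 4, 1, 2]]
A⁴ = [[12, 2, 7, 5, 7], [2, 3, 5, 1, 4], [7, 5, 12, 2, 7], [5, 1, 2, 3, 4], [7, 4, 7, 4, 8]]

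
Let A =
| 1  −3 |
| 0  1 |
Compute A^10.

A = I + N where N = [[0, −3], [0, 0]] is strictly upper-triangular, so N^2 = 0.
(I + N)^10 = I + 10·N = [[1, −30], [0, 1]].

[[1, −30], [0, 1]]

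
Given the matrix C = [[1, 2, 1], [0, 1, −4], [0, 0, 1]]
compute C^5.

[[1, 10, −75], [0, 1, −20], [0, 0, 1]]

C = I + N where N = [[0, 2, 1], [0, 0, −4], [0, 0, 0]] is strictly upper-triangular, so N^3 = 0.
(I + N)^5 = I + 5·N + 10·N^2 = [[1, 10, −75], [0, 1, −20], [0, 0, 1]].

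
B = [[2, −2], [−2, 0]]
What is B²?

[[8, −4], [−4, 4]]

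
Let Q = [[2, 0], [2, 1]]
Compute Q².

[[4, 0], [6, 1]]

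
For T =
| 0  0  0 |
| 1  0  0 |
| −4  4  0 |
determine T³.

T is strictly triangular, hence nilpotent: T³ = 0, so T³ = 0.

[[0, 0, 0], [0, 0, 0], [0, 0, 0]]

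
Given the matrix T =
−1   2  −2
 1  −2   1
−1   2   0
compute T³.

T² = [[5, −10, 4], [−4, 8, −4], [3, −6, 4]]
T³ = [[−19, 38, −20], [16, −32, 16], [−13, 26, −12]]

[[−19, 38, −20], [16, −32, 16], [−13, 26, −12]]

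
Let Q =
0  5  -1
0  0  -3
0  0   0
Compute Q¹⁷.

Q is strictly triangular, hence nilpotent: Q³ = 0, so Q¹⁷ = 0.

[[0, 0, 0], [0, 0, 0], [0, 0, 0]]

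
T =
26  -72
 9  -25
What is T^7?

tr T = 1 and det T = -2, so the characteristic polynomial is λ² − (1)λ + (-2) with roots 2 and -1.
Eigenvectors give P = [[3, -8], [1, -3]] with P⁻¹ = [[3, -8], [1, -3]], and T = P·diag(2, -1)·P⁻¹.
Then T^7 = P·diag(128, -1)·P⁻¹ = [[384, 8], [128, 3]] · [[3, -8], [1, -3]] = [[1160, -3096], [387, -1033]].

[[1160, -3096], [387, -1033]]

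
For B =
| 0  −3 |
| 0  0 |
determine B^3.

B is strictly triangular, hence nilpotent: B^2 = 0, so B^3 = 0.

[[0, 0], [0, 0]]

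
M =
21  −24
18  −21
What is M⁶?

tr M = 0 and det M = −9, so the characteristic polynomial is λ² − (0)λ + (−9) with roots 3 and −3.
Eigenvectors give P = [[4, 1], [3, 1]] with P⁻¹ = [[1, −1], [−3, 4]], and M = P·diag(3, −3)·P⁻¹.
Then M⁶ = P·diag(729, 729)·P⁻¹ = [[2916, 729], [2187, 729]] · [[1, −1], [−3, 4]] = [[729, 0], [0, 729]].

[[729, 0], [0, 729]]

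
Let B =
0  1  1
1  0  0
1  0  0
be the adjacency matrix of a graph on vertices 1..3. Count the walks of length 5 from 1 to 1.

0

The number of length-5 walks from vertex 1 to vertex 1 is entry (1,1) of B⁵, where B is the adjacency matrix.
B² = [[2, 0, 0], [0, 1, 1], [0, 1, 1]]
B³ = [[0, 2, 2], [2, 0, 0], [2, 0, 0]]
B⁴ = [[4, 0, 0], [0, 2, 2], [0, 2, 2]]
B⁵ = [[0, 4, 4], [4, 0, 0], [4, 0, 0]]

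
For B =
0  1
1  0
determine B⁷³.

B² = I (check: tr B = 0 and det B = -1), so B⁷³ = B since 73 is odd.

[[0, 1], [1, 0]]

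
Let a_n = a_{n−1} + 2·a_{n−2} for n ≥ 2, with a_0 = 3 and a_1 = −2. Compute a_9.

With companion matrix A = [[1, 2], [1, 0]], [a_n, a_{n−1}]ᵀ = A·[a_{n−1}, a_{n−2}]ᵀ, so [a_9, a_8]ᵀ = A⁸·[a_1, a_0]ᵀ.
A⁸ = [[171, 170], [85, 86]], giving [a_9, a_8]ᵀ = [[168], [88]].

168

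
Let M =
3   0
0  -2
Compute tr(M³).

M² = [[9, 0], [0, 4]]
M³ = [[27, 0], [0, -8]]

19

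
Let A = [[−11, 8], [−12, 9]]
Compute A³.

[[−83, 56], [−84, 57]]

tr A = −2 and det A = −3, so the characteristic polynomial is λ² − (−2)λ + (−3) with roots 1 and −3.
Eigenvectors give P = [[−2, 1], [−3, 1]] with P⁻¹ = [[1, −1], [3, −2]], and A = P·diag(1, −3)·P⁻¹.
Then A³ = P·diag(1, −27)·P⁻¹ = [[−2, −27], [−3, −27]] · [[1, −1], [3, −2]] = [[−83, 56], [−84, 57]].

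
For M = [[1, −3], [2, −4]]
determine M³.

tr M = −3 and det M = 2, so the characteristic polynomial is λ² − (−3)λ + (2) with roots −2 and −1.
Eigenvectors give P = [[−1, 3], [−1, 2]] with P⁻¹ = [[2, −3], [1, −1]], and M = P·diag(−2, −1)·P⁻¹.
Then M³ = P·diag(−8, −1)·P⁻¹ = [[8, −3], [8, −2]] · [[2, −3], [1, −1]] = [[13, −21], [14, −22]].

[[13, −21], [14, −22]]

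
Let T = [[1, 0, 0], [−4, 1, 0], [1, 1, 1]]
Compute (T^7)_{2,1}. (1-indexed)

−28

T = I + N where N = [[0, 0, 0], [−4, 0, 0], [1, 1, 0]] is strictly lower-triangular, so N^3 = 0.
(I + N)^7 = I + 7·N + 21·N^2 = [[1, 0, 0], [−28, 1, 0], [−77, 7, 1]].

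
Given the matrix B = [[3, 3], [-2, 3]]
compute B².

[[3, 18], [-12, 3]]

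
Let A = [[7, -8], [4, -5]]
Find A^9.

[[39367, -39368], [19684, -19685]]

tr A = 2 and det A = -3, so the characteristic polynomial is λ² − (2)λ + (-3) with roots -1 and 3.
Eigenvectors give P = [[-1, -2], [-1, -1]] with P⁻¹ = [[1, -2], [-1, 1]], and A = P·diag(-1, 3)·P⁻¹.
Then A^9 = P·diag(-1, 19683)·P⁻¹ = [[1, -39366], [1, -19683]] · [[1, -2], [-1, 1]] = [[39367, -39368], [19684, -19685]].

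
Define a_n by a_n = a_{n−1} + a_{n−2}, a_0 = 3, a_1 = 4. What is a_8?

With companion matrix B = [[1, 1], [1, 0]], [a_n, a_{n−1}]ᵀ = B·[a_{n−1}, a_{n−2}]ᵀ, so [a_8, a_7]ᵀ = B⁷·[a_1, a_0]ᵀ.
B⁷ = [[21, 13], [13, 8]], giving [a_8, a_7]ᵀ = [[123], [76]].

123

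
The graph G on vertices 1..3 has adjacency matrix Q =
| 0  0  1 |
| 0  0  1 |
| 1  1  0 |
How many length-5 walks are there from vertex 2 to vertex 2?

0

The number of length-5 walks from vertex 2 to vertex 2 is entry (2,2) of Q⁵, where Q is the adjacency matrix.
Q² = [[1, 1, 0], [1, 1, 0], [0, 0, 2]]
Q³ = [[0, 0, 2], [0, 0, 2], [2, 2, 0]]
Q⁴ = [[2, 2, 0], [2, 2, 0], [0, 0, 4]]
Q⁵ = [[0, 0, 4], [0, 0, 4], [4, 4, 0]]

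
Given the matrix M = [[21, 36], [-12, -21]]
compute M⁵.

tr M = 0 and det M = -9, so the characteristic polynomial is λ² − (0)λ + (-9) with roots -3 and 3.
Eigenvectors give P = [[-3, -2], [2, 1]] with P⁻¹ = [[1, 2], [-2, -3]], and M = P·diag(-3, 3)·P⁻¹.
Then M⁵ = P·diag(-243, 243)·P⁻¹ = [[729, -486], [-486, 243]] · [[1, 2], [-2, -3]] = [[1701, 2916], [-972, -1701]].

[[1701, 2916], [-972, -1701]]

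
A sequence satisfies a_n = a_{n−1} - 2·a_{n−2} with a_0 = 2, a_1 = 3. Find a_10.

35

With companion matrix M = [[1, -2], [1, 0]], [a_n, a_{n−1}]ᵀ = M·[a_{n−1}, a_{n−2}]ᵀ, so [a_10, a_9]ᵀ = M⁹·[a_1, a_0]ᵀ.
M⁹ = [[-11, 34], [-17, 6]], giving [a_10, a_9]ᵀ = [[35], [-39]].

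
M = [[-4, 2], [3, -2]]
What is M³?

[[-124, 68], [102, -56]]

M² = [[22, -12], [-18, 10]]
M³ = [[-124, 68], [102, -56]]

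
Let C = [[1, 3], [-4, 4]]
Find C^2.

[[-11, 15], [-20, 4]]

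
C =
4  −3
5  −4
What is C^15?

[[4, −3], [5, −4]]

C² = I (check: tr C = 0 and det C = −1), so C^15 = C since 15 is odd.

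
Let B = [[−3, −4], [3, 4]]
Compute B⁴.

[[−3, −4], [3, 4]]

B² = B (a projection; rank 1, trace 1), so B⁴ = B.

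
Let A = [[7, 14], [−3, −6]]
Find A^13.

A² = A (a projection; rank 1, trace 1), so A^13 = A.

[[7, 14], [−3, −6]]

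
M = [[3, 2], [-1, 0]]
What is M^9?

tr M = 3 and det M = 2, so the characteristic polynomial is λ² − (3)λ + (2) with roots 1 and 2.
Eigenvectors give P = [[-1, 2], [1, -1]] with P⁻¹ = [[1, 2], [1, 1]], and M = P·diag(1, 2)·P⁻¹.
Then M^9 = P·diag(1, 512)·P⁻¹ = [[-1, 1024], [1, -512]] · [[1, 2], [1, 1]] = [[1023, 1022], [-511, -510]].

[[1023, 1022], [-511, -510]]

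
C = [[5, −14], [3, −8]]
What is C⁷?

tr C = −3 and det C = 2, so the characteristic polynomial is λ² − (−3)λ + (2) with roots −2 and −1.
Eigenvectors give P = [[−2, 7], [−1, 3]] with P⁻¹ = [[3, −7], [1, −2]], and C = P·diag(−2, −1)·P⁻¹.
Then C⁷ = P·diag(−128, −1)·P⁻¹ = [[256, −7], [128, −3]] · [[3, −7], [1, −2]] = [[761, −1778], [381, −890]].

[[761, −1778], [381, −890]]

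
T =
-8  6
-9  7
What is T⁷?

[[-386, 258], [-387, 259]]

tr T = -1 and det T = -2, so the characteristic polynomial is λ² − (-1)λ + (-2) with roots -2 and 1.
Eigenvectors give P = [[1, -2], [1, -3]] with P⁻¹ = [[3, -2], [1, -1]], and T = P·diag(-2, 1)·P⁻¹.
Then T⁷ = P·diag(-128, 1)·P⁻¹ = [[-128, -2], [-128, -3]] · [[3, -2], [1, -1]] = [[-386, 258], [-387, 259]].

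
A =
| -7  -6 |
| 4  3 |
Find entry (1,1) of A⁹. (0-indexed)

39363

tr A = -4 and det A = 3, so the characteristic polynomial is λ² − (-4)λ + (3) with roots -1 and -3.
Eigenvectors give P = [[-1, 3], [1, -2]] with P⁻¹ = [[2, 3], [1, 1]], and A = P·diag(-1, -3)·P⁻¹.
Then A⁹ = P·diag(-1, -19683)·P⁻¹ = [[1, -59049], [-1, 39366]] · [[2, 3], [1, 1]] = [[-59047, -59046], [39364, 39363]].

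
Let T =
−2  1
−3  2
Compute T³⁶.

[[1, 0], [0, 1]]

T² = I (check: tr T = 0 and det T = −1), so T³⁶ = I since 36 is even.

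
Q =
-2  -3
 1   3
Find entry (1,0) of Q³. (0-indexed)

Q² = [[1, -3], [1, 6]]
Q³ = [[-5, -12], [4, 15]]

4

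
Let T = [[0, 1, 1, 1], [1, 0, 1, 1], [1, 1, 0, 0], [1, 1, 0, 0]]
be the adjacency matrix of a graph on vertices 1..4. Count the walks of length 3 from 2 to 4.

5

The number of length-3 walks from vertex 2 to vertex 4 is entry (2,4) of T^3, where T is the adjacency matrix.
T^2 = [[3, 2, 1, 1], [2, 3, 1, 1], [1, 1, 2, 2], [1, 1, 2, 2]]
T^3 = [[4, 5, 5, 5], [5, 4, 5, 5], [5, 5, 2, 2], [5, 5, 2, 2]]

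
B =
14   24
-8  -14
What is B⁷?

[[896, 1536], [-512, -896]]

tr B = 0 and det B = -4, so the characteristic polynomial is λ² − (0)λ + (-4) with roots 2 and -2.
Eigenvectors give P = [[-2, -3], [1, 2]] with P⁻¹ = [[-2, -3], [1, 2]], and B = P·diag(2, -2)·P⁻¹.
Then B⁷ = P·diag(128, -128)·P⁻¹ = [[-256, 384], [128, -256]] · [[-2, -3], [1, 2]] = [[896, 1536], [-512, -896]].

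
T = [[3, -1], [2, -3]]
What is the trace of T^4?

98

T^2 = [[7, 0], [0, 7]]
T^3 = [[21, -7], [14, -21]]
T^4 = [[49, 0], [0, 49]]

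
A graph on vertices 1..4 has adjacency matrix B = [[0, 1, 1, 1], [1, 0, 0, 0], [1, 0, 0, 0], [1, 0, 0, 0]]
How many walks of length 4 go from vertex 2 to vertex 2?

The number of length-4 walks from vertex 2 to vertex 2 is entry (2,2) of B⁴, where B is the adjacency matrix.
B² = [[3, 0, 0, 0], [0, 1, 1, 1], [0, 1, 1, 1], [0, 1, 1, 1]]
B³ = [[0, 3, 3, 3], [3, 0, 0, 0], [3, 0, 0, 0], [3, 0, 0, 0]]
B⁴ = [[9, 0, 0, 0], [0, 3, 3, 3], [0, 3, 3, 3], [0, 3, 3, 3]]

3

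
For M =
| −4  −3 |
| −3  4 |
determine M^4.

M^2 = [[25, 0], [0, 25]]
M^3 = [[−100, −75], [−75, 100]]
M^4 = [[625, 0], [0, 625]]

[[625, 0], [0, 625]]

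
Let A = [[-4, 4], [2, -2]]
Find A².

[[24, -24], [-12, 12]]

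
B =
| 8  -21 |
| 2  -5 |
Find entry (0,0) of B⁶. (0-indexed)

442

tr B = 3 and det B = 2, so the characteristic polynomial is λ² − (3)λ + (2) with roots 1 and 2.
Eigenvectors give P = [[3, 7], [1, 2]] with P⁻¹ = [[-2, 7], [1, -3]], and B = P·diag(1, 2)·P⁻¹.
Then B⁶ = P·diag(1, 64)·P⁻¹ = [[3, 448], [1, 128]] · [[-2, 7], [1, -3]] = [[442, -1323], [126, -377]].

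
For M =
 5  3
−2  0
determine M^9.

[[58025, 57513], [−38342, −37830]]

tr M = 5 and det M = 6, so the characteristic polynomial is λ² − (5)λ + (6) with roots 3 and 2.
Eigenvectors give P = [[3, −1], [−2, 1]] with P⁻¹ = [[1, 1], [2, 3]], and M = P·diag(3, 2)·P⁻¹.
Then M^9 = P·diag(19683, 512)·P⁻¹ = [[59049, −512], [−39366, 512]] · [[1, 1], [2, 3]] = [[58025, 57513], [−38342, −37830]].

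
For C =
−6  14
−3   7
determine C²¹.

[[−6, 14], [−3, 7]]

C² = C (a projection; rank 1, trace 1), so C²¹ = C.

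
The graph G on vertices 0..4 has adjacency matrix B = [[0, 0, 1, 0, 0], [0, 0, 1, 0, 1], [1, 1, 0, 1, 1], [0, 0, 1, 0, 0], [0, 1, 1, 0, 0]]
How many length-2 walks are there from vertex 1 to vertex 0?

1

The number of length-2 walks from vertex 1 to vertex 0 is entry (1,0) of B², where B is the adjacency matrix.
B² = [[1, 1, 0, 1, 1], [1, 2, 1, 1, 1], [0, 1, 4, 0, 1], [1, 1, 0, 1, 1], [1, 1, 1, 1, 2]]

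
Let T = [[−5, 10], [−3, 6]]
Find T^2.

T² = T (a projection; rank 1, trace 1), so T^2 = T.

[[−5, 10], [−3, 6]]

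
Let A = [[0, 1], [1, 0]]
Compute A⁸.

A² = I (check: tr A = 0 and det A = −1), so A⁸ = I since 8 is even.

[[1, 0], [0, 1]]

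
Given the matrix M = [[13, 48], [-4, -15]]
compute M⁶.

tr M = -2 and det M = -3, so the characteristic polynomial is λ² − (-2)λ + (-3) with roots -3 and 1.
Eigenvectors give P = [[-3, 4], [1, -1]] with P⁻¹ = [[1, 4], [1, 3]], and M = P·diag(-3, 1)·P⁻¹.
Then M⁶ = P·diag(729, 1)·P⁻¹ = [[-2187, 4], [729, -1]] · [[1, 4], [1, 3]] = [[-2183, -8736], [728, 2913]].

[[-2183, -8736], [728, 2913]]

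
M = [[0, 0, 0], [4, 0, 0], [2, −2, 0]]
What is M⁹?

M is strictly triangular, hence nilpotent: M³ = 0, so M⁹ = 0.

[[0, 0, 0], [0, 0, 0], [0, 0, 0]]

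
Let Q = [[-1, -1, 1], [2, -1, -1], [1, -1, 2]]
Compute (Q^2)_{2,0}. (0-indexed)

-1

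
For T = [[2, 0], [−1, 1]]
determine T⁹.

[[512, 0], [−511, 1]]

tr T = 3 and det T = 2, so the characteristic polynomial is λ² − (3)λ + (2) with roots 1 and 2.
Eigenvectors give P = [[0, −1], [1, 1]] with P⁻¹ = [[1, 1], [−1, 0]], and T = P·diag(1, 2)·P⁻¹.
Then T⁹ = P·diag(1, 512)·P⁻¹ = [[0, −512], [1, 512]] · [[1, 1], [−1, 0]] = [[512, 0], [−511, 1]].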